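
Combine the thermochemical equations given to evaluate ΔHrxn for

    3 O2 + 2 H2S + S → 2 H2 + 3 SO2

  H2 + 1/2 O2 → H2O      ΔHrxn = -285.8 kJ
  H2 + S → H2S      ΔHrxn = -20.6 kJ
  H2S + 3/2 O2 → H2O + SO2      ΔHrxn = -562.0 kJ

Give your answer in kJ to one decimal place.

equation 1 reversed and × 3: (-3)·(-285.8) = +857.4 kJ
equation 2 as written: -20.6 kJ
equation 3 × 3: (3)·(-562.0) = -1686.0 kJ
ΔHrxn = (+857.4) + (-20.6) + (-1686.0) = -849.2 kJ

ΔHrxn = -849.2 kJ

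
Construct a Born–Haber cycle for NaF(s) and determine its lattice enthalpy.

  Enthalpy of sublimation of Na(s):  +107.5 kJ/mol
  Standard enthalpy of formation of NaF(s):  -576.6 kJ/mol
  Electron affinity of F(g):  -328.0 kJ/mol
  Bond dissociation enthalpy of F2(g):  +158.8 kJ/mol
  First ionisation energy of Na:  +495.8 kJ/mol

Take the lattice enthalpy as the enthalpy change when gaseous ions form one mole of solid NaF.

ΔHf° = 1·ΔHsub + 1·(ΣIE) + 1/2·D(F2) + 1·EA + U
-576.6 = 1·(+107.5) + 1·(+495.8) + 1/2·(+158.8) + 1·(-328.0) + U
U = -576.6 − (+354.7) = -931.3 kJ/mol

U = -931.3 kJ/mol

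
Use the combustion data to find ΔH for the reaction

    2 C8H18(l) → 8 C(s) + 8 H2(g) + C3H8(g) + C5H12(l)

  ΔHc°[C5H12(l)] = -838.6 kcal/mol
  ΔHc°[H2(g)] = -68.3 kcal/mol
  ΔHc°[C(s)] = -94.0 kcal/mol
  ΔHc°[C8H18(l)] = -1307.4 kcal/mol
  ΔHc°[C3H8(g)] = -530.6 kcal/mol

ΔH = 52.8 kcal/mol

With combustion enthalpies, reactants minus products:
= [2·(-1307.4)] − [8·(-94.0) + 8·(-68.3) + 1·(-530.6) + 1·(-838.6)]
= 52.8 kcal/mol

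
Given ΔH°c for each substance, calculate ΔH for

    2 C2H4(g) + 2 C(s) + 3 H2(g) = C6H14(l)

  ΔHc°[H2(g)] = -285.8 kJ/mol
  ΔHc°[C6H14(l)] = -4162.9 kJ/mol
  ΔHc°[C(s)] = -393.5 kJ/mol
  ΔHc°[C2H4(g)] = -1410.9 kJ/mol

Using ΔH = Σ nΔHc°(reactants) − Σ nΔHc°(products):
= [2·(-1410.9) + 2·(-393.5) + 3·(-285.8)] − [1·(-4162.9)]
= -303.3 kJ/mol

ΔH = -303.3 kJ/mol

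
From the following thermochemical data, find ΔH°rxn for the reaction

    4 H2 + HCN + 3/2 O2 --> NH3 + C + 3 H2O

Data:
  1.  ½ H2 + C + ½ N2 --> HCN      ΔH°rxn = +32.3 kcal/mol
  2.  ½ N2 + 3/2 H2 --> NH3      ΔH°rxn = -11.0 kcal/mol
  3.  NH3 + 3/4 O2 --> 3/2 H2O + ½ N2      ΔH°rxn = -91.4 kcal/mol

ΔH°rxn = -248.1 kcal/mol

eq. 1 reversed (HCN must end up as a reactant): -32.3 kcal/mol
eq. 2 × 3: (3)·(-11.0) = -33.0 kcal/mol
eq. 3 × 2 (scale by 2 for the 3 H2O): (2)·(-91.4) = -182.8 kcal/mol
Since enthalpy is a state function, ΔH°rxn = (-1)·(+32.3) + (3)·(-11.0) + (2)·(-91.4) = -248.1 kcal/mol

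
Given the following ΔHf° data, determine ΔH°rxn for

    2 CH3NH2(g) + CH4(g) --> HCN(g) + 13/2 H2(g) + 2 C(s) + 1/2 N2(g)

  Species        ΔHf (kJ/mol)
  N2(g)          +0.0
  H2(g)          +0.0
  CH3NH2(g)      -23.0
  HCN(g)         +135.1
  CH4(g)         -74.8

ΔH°rxn = 255.9 kJ/mol

Products: 1·(+135.1) + 13/2·(+0.0) + 2·(+0.0) + 1/2·(+0.0) = +135.1
Reactants: 2·(-23.0) + 1·(-74.8) = -120.8
ΔH°rxn = (+135.1) − (-120.8) = 255.9 kJ/mol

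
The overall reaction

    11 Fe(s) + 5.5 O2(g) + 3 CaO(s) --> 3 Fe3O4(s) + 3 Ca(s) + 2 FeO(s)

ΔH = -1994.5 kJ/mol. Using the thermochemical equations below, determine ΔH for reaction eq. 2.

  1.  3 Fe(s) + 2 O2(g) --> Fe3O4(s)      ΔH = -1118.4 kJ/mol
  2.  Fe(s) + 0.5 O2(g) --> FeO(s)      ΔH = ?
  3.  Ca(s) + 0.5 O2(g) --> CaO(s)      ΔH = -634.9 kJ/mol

ΔH = -272.0 kJ/mol

eq. 1 × 3 (×3 to match 3 Fe3O4(s) in the target): (3)·(-1118.4) = -3355.2 kJ/mol
eq. 2 × 2 (scale by 2 for the 2 FeO(s)): contributes 2·x
eq. 3 reversed and × 3 (reverse to put CaO(s) on the reactant side; scale by 3 for the 3 CaO(s)): (-3)·(-634.9) = +1904.7 kJ/mol
-1994.5 = (-3355.2) + (+1904.7) + 2·x
x = (-1994.5 − (-1450.5)) / (2) = -272.0 kJ/mol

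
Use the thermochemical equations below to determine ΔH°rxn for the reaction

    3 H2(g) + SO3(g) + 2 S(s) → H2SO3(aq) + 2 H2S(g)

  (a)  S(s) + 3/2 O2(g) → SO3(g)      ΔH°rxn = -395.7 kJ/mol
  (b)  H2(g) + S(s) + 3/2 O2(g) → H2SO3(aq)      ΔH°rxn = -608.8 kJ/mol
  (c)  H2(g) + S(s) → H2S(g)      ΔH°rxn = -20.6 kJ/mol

(a) reversed (reverse to put SO3(g) on the reactant side): +395.7 kJ/mol
(b) as written (H2SO3(aq) already on the product side): -608.8 kJ/mol
(c) × 2 (×2 to match 2 H2S(g) in the target): (2)·(-20.6) = -41.2 kJ/mol
Since enthalpy is a state function, ΔH°rxn = (-1)·(-395.7) + (1)·(-608.8) + (2)·(-20.6) = -254.3 kJ/mol

ΔH°rxn = -254.3 kJ/mol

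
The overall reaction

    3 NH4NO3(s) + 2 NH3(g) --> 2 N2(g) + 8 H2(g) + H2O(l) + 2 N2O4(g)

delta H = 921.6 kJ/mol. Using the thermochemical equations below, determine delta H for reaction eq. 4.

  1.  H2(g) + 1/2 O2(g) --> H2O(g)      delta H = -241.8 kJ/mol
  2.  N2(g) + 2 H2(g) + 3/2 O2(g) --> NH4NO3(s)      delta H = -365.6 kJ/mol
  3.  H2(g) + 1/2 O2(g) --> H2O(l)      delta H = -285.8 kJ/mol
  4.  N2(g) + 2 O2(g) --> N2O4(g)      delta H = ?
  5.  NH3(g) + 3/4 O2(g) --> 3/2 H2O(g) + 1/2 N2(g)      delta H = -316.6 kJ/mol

eq. 1 reversed and × 3: (-3)·(-241.8) = +725.4 kJ/mol
eq. 2 reversed and × 3: (-3)·(-365.6) = +1096.8 kJ/mol
eq. 3 as written: -285.8 kJ/mol
eq. 4 × 2: contributes 2·x
eq. 5 × 2: (2)·(-316.6) = -633.2 kJ/mol
+921.6 = (+725.4) + (+1096.8) + (-285.8) + (-633.2) + 2·x
x = (+921.6 − (+903.2)) / (2) = 9.2 kJ/mol

delta H = 9.2 kJ/mol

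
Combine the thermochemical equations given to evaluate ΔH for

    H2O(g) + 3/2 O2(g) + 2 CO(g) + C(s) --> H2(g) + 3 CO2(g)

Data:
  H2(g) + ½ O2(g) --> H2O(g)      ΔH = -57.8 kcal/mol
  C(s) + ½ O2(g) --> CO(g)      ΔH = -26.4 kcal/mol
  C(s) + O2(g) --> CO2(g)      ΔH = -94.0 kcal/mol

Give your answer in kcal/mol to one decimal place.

ΔH = -171.4 kcal/mol

equation 1 reversed: +57.8 kcal/mol
equation 2 reversed and × 2: (-2)·(-26.4) = +52.8 kcal/mol
equation 3 × 3: (3)·(-94.0) = -282.0 kcal/mol
ΔH = (+57.8) + (+52.8) + (-282.0) = -171.4 kcal/mol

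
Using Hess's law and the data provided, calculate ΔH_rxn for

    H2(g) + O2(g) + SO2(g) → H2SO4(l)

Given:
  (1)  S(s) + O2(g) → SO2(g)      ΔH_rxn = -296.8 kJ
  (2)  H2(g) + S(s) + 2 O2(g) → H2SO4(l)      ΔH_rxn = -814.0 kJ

(1) reversed: +296.8 kJ
(2) as written: -814.0 kJ
By Hess's law, ΔH_rxn = (+296.8) + (-814.0) = -517.2 kJ

ΔH_rxn = -517.2 kJ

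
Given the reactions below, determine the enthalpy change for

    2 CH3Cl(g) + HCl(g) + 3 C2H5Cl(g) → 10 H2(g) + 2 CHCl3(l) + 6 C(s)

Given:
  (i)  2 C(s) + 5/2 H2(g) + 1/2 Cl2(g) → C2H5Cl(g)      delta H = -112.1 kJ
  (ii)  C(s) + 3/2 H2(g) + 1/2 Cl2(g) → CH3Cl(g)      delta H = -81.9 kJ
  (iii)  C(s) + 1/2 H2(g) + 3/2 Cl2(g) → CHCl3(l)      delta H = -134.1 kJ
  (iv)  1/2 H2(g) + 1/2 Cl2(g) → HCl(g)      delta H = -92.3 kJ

(i) reversed and × 3 (C2H5Cl(g) must end up as a reactant; ×3 to match 3 C2H5Cl(g) in the target): (-3)·(-112.1) = +336.3 kJ
(ii) reversed and × 2 (CH3Cl(g) must end up as a reactant; ×2 to match 2 CH3Cl(g) in the target): (-2)·(-81.9) = +163.8 kJ
(iii) × 2 (×2 to match 2 CHCl3(l) in the target): (2)·(-134.1) = -268.2 kJ
(iv) reversed (HCl(g) must end up as a reactant): +92.3 kJ
delta H = (-3)·(-112.1) + (-2)·(-81.9) + (2)·(-134.1) + (-1)·(-92.3) = 324.2 kJ

delta H = 324.2 kJ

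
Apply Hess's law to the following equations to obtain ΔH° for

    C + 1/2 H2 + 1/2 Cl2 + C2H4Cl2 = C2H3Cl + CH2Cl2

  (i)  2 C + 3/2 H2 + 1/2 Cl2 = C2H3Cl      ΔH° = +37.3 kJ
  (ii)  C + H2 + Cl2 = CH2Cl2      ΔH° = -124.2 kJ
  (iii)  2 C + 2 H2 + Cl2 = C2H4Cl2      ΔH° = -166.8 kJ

ΔH° = 79.9 kJ

(i) as written: +37.3 kJ
(ii) as written: -124.2 kJ
(iii) reversed: +166.8 kJ
ΔH° = (+37.3) + (-124.2) + (+166.8) = 79.9 kJ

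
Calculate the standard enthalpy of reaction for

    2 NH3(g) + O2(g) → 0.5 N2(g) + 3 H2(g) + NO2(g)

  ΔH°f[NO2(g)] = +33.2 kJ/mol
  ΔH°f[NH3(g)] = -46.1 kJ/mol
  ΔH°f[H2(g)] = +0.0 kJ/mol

ΔHrxn = 125.4 kJ/mol

Products: 1/2·(+0.0) + 3·(+0.0) + 1·(+33.2) = +33.2
Reactants: 2·(-46.1) + 1·(+0.0) = -92.2
ΔHrxn = (+33.2) − (-92.2) = 125.4 kJ/mol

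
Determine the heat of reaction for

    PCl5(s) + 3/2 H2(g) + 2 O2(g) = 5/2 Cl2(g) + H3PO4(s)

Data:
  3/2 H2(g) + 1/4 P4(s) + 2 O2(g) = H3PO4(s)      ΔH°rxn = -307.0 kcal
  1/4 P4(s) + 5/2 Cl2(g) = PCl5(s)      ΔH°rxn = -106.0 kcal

equation 1 as written (H3PO4(s) already on the product side): -307.0 kcal
equation 2 reversed (PCl5(s) must end up as a reactant): +106.0 kcal
Since enthalpy is a state function, ΔH°rxn = (1)·(-307.0) + (-1)·(-106.0) = -201.0 kcal

ΔH°rxn = -201.0 kcal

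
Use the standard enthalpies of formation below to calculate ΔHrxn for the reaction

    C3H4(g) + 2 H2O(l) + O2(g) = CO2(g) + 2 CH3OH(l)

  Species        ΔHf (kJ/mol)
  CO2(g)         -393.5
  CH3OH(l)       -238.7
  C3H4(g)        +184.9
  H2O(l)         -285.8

ΔH°rxn = Σ nΔHf°(products) − Σ nΔHf°(reactants).
Products: 1·(-393.5) + 2·(-238.7) = -870.9
Reactants: 1·(+184.9) + 2·(-285.8) + 1·(+0.0) = -386.7
ΔHrxn = (-870.9) − (-386.7) = -484.2 kJ/mol

ΔHrxn = -484.2 kJ/mol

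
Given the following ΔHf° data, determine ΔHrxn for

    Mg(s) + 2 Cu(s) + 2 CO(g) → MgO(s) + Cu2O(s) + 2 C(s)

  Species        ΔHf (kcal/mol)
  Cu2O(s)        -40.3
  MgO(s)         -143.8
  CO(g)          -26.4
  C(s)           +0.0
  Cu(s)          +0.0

Products: 1·(-143.8) + 1·(-40.3) + 2·(+0.0) = -184.1
Reactants: 1·(+0.0) + 2·(+0.0) + 2·(-26.4) = -52.8
ΔHrxn = (-184.1) − (-52.8) = -131.3 kcal/mol

ΔHrxn = -131.3 kcal/mol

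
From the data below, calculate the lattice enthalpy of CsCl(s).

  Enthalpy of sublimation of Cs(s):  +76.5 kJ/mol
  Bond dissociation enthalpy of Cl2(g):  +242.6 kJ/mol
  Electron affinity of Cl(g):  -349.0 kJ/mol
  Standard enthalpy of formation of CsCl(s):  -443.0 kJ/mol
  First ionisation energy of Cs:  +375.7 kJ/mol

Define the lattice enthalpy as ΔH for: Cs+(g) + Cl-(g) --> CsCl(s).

U = -667.5 kJ/mol

ΔHf° = 1·ΔHsub + 1·(ΣIE) + 1/2·D(Cl2) + 1·EA + U
-443.0 = 1·(+76.5) + 1·(+375.7) + 1/2·(+242.6) + 1·(-349.0) + U
U = -443.0 − (+224.5) = -667.5 kJ/mol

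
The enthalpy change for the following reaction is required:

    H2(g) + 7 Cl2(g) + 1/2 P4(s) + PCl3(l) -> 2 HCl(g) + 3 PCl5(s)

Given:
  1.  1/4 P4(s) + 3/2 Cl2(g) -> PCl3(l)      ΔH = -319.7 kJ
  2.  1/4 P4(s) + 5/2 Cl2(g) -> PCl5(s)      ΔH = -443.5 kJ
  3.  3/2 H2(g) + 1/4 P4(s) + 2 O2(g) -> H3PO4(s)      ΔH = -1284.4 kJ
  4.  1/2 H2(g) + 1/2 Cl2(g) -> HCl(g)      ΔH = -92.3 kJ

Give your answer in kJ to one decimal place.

eq. 1 reversed: +319.7 kJ
eq. 2 × 3: (3)·(-443.5) = -1330.5 kJ
eq. 3: not needed.
eq. 4 × 2: (2)·(-92.3) = -184.6 kJ
Summing the manipulated equations, ΔH = (-1)·(-319.7) + (3)·(-443.5) + (2)·(-92.3) = -1195.4 kJ

ΔH = -1195.4 kJ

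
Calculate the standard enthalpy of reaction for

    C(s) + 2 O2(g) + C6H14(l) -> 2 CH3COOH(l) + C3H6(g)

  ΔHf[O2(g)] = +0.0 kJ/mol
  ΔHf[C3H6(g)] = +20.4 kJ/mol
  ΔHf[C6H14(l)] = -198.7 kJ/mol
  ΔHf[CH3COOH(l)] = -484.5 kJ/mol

ΔH°rxn = Σ nΔHf°(products) − Σ nΔHf°(reactants).
Products: 2·(-484.5) + 1·(+20.4) = -948.6
Reactants: 1·(+0.0) + 2·(+0.0) + 1·(-198.7) = -198.7
ΔHrxn = (-948.6) − (-198.7) = -749.9 kJ/mol

ΔHrxn = -749.9 kJ/mol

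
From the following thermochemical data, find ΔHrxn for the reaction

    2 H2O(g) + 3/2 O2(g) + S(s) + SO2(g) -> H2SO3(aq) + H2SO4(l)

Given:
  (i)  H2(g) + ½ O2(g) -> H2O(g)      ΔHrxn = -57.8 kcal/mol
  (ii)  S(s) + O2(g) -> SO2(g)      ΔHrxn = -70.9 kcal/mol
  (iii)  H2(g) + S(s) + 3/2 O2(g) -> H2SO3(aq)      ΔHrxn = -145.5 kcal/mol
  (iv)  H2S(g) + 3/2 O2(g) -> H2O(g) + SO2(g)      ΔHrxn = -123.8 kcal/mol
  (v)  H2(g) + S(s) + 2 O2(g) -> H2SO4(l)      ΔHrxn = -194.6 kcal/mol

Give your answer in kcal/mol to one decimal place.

ΔHrxn = -153.6 kcal/mol

(i) reversed and × 2: (-2)·(-57.8) = +115.6 kcal/mol
(ii) reversed: +70.9 kcal/mol
(iii) as written: -145.5 kcal/mol
(iv): not needed.
(v) as written: -194.6 kcal/mol
By Hess's law, ΔHrxn = (+115.6) + (+70.9) + (-145.5) + (-194.6) = -153.6 kcal/mol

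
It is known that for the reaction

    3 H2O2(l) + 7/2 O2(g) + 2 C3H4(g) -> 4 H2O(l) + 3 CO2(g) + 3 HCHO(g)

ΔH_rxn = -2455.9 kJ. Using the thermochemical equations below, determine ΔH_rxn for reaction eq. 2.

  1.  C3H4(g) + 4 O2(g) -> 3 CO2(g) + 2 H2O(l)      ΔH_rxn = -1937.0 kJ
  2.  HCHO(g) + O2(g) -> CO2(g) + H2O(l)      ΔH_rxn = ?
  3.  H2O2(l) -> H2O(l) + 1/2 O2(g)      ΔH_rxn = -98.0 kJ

eq. 1 × 2: (2)·(-1937.0) = -3874.0 kJ
eq. 2 reversed and × 3: contributes −3·x
eq. 3 × 3: (3)·(-98.0) = -294.0 kJ
-2455.9 = (-3874.0) + (-294.0) − 3·x
x = (-2455.9 − (-4168.0)) / (-3) = -570.7 kJ

ΔH_rxn = -570.7 kJ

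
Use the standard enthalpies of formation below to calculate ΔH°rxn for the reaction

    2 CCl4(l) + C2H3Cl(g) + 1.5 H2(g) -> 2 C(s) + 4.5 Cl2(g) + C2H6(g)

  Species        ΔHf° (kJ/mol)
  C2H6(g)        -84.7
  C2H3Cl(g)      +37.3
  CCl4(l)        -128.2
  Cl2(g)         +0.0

Products: 2·(+0.0) + 9/2·(+0.0) + 1·(-84.7) = -84.7
Reactants: 2·(-128.2) + 1·(+37.3) + 3/2·(+0.0) = -219.1
ΔH°rxn = (-84.7) − (-219.1) = 134.4 kJ/mol

ΔH°rxn = 134.4 kJ/mol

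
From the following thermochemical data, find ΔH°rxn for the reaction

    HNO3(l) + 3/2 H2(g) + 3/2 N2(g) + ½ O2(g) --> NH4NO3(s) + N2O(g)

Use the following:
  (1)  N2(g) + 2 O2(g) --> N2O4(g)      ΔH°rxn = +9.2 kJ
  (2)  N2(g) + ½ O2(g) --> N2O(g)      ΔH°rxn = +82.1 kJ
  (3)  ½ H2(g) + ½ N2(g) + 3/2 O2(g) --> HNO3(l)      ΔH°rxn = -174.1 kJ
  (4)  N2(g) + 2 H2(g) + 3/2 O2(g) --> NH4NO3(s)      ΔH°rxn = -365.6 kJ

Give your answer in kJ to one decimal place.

(1): not needed.
(2) as written: +82.1 kJ
(3) reversed: +174.1 kJ
(4) as written: -365.6 kJ
ΔH°rxn = (+82.1) + (+174.1) + (-365.6) = -109.4 kJ

ΔH°rxn = -109.4 kJ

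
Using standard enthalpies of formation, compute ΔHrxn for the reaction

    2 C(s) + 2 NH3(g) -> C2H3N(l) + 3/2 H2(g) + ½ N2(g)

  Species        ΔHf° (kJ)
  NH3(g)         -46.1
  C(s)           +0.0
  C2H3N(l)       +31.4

ΔHrxn = 123.6 kJ

Products: 1·(+31.4) + 3/2·(+0.0) + 1/2·(+0.0) = +31.4
Reactants: 2·(+0.0) + 2·(-46.1) = -92.2
ΔHrxn = (+31.4) − (-92.2) = 123.6 kJ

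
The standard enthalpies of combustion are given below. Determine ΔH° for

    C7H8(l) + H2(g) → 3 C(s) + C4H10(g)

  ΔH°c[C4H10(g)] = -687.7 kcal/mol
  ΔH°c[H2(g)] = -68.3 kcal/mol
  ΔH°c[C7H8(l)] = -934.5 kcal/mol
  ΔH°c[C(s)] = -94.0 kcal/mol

With combustion enthalpies, reactants minus products:
= [1·(-934.5) + 1·(-68.3)] − [3·(-94.0) + 1·(-687.7)]
= -33.1 kcal/mol

ΔH° = -33.1 kcal/mol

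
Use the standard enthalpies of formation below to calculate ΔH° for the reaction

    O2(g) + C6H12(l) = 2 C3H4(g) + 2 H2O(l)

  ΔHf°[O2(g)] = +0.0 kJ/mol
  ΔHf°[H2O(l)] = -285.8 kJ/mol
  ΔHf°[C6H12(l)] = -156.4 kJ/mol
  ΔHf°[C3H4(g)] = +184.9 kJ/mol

ΔH° = -45.4 kJ/mol

ΔH°rxn = Σ nΔHf°(products) − Σ nΔHf°(reactants).
Products: 2·(+184.9) + 2·(-285.8) = -201.8
Reactants: 1·(+0.0) + 1·(-156.4) = -156.4
ΔH° = (-201.8) − (-156.4) = -45.4 kJ/mol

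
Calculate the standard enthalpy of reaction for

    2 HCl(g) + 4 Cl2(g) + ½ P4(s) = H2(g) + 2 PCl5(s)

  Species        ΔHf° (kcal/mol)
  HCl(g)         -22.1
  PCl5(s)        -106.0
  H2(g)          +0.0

ΔH°rxn = Σ nΔHf°(products) − Σ nΔHf°(reactants).
Products: 1·(+0.0) + 2·(-106.0) = -212.0
Reactants: 2·(-22.1) + 4·(+0.0) + 1/2·(+0.0) = -44.2
ΔHrxn = (-212.0) − (-44.2) = -167.8 kcal/mol

ΔHrxn = -167.8 kcal/mol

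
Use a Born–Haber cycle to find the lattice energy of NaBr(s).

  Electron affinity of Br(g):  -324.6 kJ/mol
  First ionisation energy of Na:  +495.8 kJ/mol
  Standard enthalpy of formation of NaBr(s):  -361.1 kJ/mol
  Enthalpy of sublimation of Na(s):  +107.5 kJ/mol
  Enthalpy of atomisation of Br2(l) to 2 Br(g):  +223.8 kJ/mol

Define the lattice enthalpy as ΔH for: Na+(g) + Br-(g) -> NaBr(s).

U = -751.7 kJ/mol

ΔHf° = 1·ΔHsub + 1·(ΣIE) + 1/2·D(Br2) + 1·EA + U
-361.1 = 1·(+107.5) + 1·(+495.8) + 1/2·(+223.8) + 1·(-324.6) + U
U = -361.1 − (+390.6) = -751.7 kJ/mol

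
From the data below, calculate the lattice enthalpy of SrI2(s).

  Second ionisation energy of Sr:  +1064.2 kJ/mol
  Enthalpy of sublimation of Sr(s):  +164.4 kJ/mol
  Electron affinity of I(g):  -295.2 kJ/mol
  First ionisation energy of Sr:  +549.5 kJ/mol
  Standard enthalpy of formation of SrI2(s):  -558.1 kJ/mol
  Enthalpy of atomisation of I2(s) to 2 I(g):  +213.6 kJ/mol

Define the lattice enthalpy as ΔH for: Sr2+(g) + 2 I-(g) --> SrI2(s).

ΔHf° = 1·ΔHsub + 1·(ΣIE) + 1·D(I2) + 2·EA + U
-558.1 = 1·(+164.4) + 1·(+1613.7) + 1·(+213.6) + 2·(-295.2) + U
U = -558.1 − (+1401.3) = -1959.4 kJ/mol

U = -1959.4 kJ/mol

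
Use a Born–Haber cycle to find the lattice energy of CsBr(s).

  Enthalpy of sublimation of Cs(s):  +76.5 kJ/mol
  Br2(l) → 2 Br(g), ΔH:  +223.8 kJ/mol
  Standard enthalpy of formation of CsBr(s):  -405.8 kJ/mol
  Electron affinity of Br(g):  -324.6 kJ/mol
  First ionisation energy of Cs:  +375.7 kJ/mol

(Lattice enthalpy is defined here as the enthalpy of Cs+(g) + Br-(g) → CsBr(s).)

ΔHf° = 1·ΔHsub + 1·(ΣIE) + 1/2·D(Br2) + 1·EA + U
-405.8 = 1·(+76.5) + 1·(+375.7) + 1/2·(+223.8) + 1·(-324.6) + U
U = -405.8 − (+239.5) = -645.3 kJ/mol

U = -645.3 kJ/mol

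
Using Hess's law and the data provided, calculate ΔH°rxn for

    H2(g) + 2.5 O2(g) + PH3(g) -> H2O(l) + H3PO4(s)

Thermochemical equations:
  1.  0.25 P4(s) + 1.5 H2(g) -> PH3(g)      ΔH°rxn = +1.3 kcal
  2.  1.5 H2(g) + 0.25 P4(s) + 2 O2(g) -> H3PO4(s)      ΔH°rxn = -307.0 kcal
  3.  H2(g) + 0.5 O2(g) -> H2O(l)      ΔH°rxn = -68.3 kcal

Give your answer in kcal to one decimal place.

ΔH°rxn = -376.6 kcal

eq. 1 reversed: -1.3 kcal
eq. 2 as written: -307.0 kcal
eq. 3 as written: -68.3 kcal
Combining the equations, ΔH°rxn = (-1.3) + (-307.0) + (-68.3) = -376.6 kcal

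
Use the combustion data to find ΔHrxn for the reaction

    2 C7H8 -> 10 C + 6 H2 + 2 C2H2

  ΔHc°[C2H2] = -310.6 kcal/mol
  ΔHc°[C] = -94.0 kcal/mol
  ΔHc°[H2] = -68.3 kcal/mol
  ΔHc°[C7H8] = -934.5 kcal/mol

ΔHrxn = 102.0 kcal/mol

With combustion enthalpies, reactants minus products:
= [2·(-934.5)] − [10·(-94.0) + 6·(-68.3) + 2·(-310.6)]
= 102.0 kcal/mol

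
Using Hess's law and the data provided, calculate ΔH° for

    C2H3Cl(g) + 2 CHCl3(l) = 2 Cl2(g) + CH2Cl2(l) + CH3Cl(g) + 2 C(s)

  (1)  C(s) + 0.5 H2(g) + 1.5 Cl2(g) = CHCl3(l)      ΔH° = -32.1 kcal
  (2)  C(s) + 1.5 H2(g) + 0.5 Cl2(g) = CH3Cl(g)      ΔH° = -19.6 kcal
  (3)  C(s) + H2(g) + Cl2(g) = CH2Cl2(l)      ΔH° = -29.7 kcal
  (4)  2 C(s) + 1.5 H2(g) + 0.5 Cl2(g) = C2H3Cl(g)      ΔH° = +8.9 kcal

(1) reversed and × 2 (reverse to put CHCl3(l) on the reactant side; ×2 to match 2 CHCl3(l) in the target): (-2)·(-32.1) = +64.2 kcal
(2) as written (CH3Cl(g) already on the product side): -19.6 kcal
(3) as written (CH2Cl2(l) already on the product side): -29.7 kcal
(4) reversed (C2H3Cl(g) must end up as a reactant): -8.9 kcal
Summing the manipulated equations, ΔH° = (-2)·(-32.1) + (1)·(-19.6) + (1)·(-29.7) + (-1)·(+8.9) = 6.0 kcal

ΔH° = 6.0 kcal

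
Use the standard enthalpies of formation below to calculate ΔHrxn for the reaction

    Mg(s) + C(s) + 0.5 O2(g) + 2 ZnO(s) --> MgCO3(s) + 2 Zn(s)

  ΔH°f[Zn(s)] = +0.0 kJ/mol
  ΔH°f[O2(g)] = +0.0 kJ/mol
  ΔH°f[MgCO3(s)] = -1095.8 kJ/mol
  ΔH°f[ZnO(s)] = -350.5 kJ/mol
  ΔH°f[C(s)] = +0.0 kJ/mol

ΔHrxn = -394.8 kJ/mol

Products: 1·(-1095.8) + 2·(+0.0) = -1095.8
Reactants: 1·(+0.0) + 1·(+0.0) + 1/2·(+0.0) + 2·(-350.5) = -701.0
ΔHrxn = (-1095.8) − (-701.0) = -394.8 kJ/mol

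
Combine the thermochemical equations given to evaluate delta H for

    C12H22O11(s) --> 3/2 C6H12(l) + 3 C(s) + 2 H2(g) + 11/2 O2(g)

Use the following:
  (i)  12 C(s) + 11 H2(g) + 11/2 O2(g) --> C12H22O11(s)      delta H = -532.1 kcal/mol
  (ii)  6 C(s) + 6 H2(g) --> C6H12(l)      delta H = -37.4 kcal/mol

(i) reversed (reverse to put C12H22O11(s) on the reactant side): +532.1 kcal/mol
(ii) × 3/2 (scale by 3/2 for the 3/2 C6H12(l)): (3/2)·(-37.4) = -56.1 kcal/mol
By Hess's law, delta H = (+532.1) + (-56.1) = 476.0 kcal/mol

delta H = 476.0 kcal/mol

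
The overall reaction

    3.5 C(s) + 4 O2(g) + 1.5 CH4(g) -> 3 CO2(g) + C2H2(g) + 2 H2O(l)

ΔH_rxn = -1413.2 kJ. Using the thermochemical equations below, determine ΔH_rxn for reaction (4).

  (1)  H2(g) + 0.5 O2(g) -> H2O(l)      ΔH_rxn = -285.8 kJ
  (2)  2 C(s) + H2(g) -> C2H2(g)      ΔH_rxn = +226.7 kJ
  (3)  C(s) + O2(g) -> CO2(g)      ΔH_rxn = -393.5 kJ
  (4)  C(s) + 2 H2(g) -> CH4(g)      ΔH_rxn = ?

ΔH_rxn = -74.8 kJ

(1) × 2: (2)·(-285.8) = -571.6 kJ
(2) as written: +226.7 kJ
(3) × 3: (3)·(-393.5) = -1180.5 kJ
(4) reversed and × 3/2: contributes −3/2·x
-1413.2 = (-571.6) + (+226.7) + (-1180.5) − 3/2·x
x = (-1413.2 − (-1525.4)) / (-3/2) = -74.8 kJ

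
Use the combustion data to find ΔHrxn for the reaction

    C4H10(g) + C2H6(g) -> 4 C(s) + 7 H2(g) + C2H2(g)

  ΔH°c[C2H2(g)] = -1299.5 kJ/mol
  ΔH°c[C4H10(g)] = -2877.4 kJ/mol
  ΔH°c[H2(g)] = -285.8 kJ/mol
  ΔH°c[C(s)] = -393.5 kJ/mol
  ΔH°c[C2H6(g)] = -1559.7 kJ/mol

Using ΔH = Σ nΔHc°(reactants) − Σ nΔHc°(products):
= [1·(-2877.4) + 1·(-1559.7)] − [4·(-393.5) + 7·(-285.8) + 1·(-1299.5)]
= 437.0 kJ/mol

ΔHrxn = 437.0 kJ/mol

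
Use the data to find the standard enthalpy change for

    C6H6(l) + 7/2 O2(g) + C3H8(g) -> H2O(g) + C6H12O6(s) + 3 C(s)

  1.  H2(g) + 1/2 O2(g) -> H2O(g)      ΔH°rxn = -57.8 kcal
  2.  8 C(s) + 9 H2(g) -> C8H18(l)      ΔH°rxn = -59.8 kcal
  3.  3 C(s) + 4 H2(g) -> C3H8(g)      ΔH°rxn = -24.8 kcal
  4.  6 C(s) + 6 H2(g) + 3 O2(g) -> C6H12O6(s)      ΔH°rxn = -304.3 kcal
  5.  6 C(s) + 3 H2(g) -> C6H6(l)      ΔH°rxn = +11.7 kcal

ΔH°rxn = -349.0 kcal

eq. 1 as written: -57.8 kcal
eq. 2: not needed.
eq. 3 reversed: +24.8 kcal
eq. 4 as written: -304.3 kcal
eq. 5 reversed: -11.7 kcal
ΔH°rxn = (1)·(-57.8) + (-1)·(-24.8) + (1)·(-304.3) + (-1)·(+11.7) = -349.0 kcal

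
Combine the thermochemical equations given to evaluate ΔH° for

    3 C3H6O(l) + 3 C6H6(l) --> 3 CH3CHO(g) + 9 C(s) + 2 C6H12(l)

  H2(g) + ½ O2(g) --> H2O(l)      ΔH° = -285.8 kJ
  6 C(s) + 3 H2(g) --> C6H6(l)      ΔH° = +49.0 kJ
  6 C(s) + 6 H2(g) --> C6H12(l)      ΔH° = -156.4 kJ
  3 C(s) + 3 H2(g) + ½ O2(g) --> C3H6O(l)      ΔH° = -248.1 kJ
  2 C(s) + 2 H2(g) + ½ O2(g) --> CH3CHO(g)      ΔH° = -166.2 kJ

ΔH° = -214.1 kJ

equation 1: not needed (H2O(l) appears nowhere else).
equation 2 reversed and × 3 (reverse to put C6H6(l) on the reactant side; scale by 3 for the 3 C6H6(l)): (-3)·(+49.0) = -147.0 kJ
equation 3 × 2 (×2 to match 2 C6H12(l) in the target): (2)·(-156.4) = -312.8 kJ
equation 4 reversed and × 3 (C3H6O(l) must end up as a reactant; ×3 to match 3 C3H6O(l) in the target): (-3)·(-248.1) = +744.3 kJ
equation 5 × 3 (scale by 3 for the 3 CH3CHO(g)): (3)·(-166.2) = -498.6 kJ
ΔH° = (-147.0) + (-312.8) + (+744.3) + (-498.6) = -214.1 kJ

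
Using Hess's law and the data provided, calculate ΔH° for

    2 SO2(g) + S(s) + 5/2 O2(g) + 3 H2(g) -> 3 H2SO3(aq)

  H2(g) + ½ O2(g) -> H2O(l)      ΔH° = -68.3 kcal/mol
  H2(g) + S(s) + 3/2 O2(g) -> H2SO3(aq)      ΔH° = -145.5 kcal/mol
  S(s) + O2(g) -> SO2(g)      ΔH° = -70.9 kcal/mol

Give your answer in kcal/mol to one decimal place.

equation 1: not needed.
equation 2 × 3: (3)·(-145.5) = -436.5 kcal/mol
equation 3 reversed and × 2: (-2)·(-70.9) = +141.8 kcal/mol
Combining the equations, ΔH° = (-436.5) + (+141.8) = -294.7 kcal/mol

ΔH° = -294.7 kcal/mol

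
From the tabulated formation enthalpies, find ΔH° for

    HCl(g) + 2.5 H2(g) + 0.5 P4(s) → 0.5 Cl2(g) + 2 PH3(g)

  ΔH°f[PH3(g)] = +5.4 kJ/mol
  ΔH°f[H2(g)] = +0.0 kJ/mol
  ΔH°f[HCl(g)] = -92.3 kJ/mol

ΔH° = 103.1 kJ/mol

Products: 1/2·(+0.0) + 2·(+5.4) = +10.8
Reactants: 1·(-92.3) + 5/2·(+0.0) + 1/2·(+0.0) = -92.3
ΔH° = (+10.8) − (-92.3) = 103.1 kJ/mol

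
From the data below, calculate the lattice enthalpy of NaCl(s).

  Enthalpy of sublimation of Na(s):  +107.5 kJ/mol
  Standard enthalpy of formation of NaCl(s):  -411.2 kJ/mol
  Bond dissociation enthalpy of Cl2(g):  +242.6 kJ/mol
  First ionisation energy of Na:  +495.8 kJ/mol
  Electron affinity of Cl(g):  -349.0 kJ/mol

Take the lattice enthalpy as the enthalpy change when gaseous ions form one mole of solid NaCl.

ΔHf° = 1·ΔHsub + 1·(ΣIE) + 1/2·D(Cl2) + 1·EA + U
-411.2 = 1·(+107.5) + 1·(+495.8) + 1/2·(+242.6) + 1·(-349.0) + U
U = -411.2 − (+375.6) = -786.8 kJ/mol

U = -786.8 kJ/mol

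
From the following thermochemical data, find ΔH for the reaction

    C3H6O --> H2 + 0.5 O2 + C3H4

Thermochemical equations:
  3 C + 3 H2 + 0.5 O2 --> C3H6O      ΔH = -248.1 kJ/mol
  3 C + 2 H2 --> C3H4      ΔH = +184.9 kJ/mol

ΔH = 433.0 kJ/mol

equation 1 reversed (C3H6O must end up as a reactant): +248.1 kJ/mol
equation 2 as written (C3H4 already on the product side): +184.9 kJ/mol
ΔH = (-1)·(-248.1) + (1)·(+184.9) = 433.0 kJ/mol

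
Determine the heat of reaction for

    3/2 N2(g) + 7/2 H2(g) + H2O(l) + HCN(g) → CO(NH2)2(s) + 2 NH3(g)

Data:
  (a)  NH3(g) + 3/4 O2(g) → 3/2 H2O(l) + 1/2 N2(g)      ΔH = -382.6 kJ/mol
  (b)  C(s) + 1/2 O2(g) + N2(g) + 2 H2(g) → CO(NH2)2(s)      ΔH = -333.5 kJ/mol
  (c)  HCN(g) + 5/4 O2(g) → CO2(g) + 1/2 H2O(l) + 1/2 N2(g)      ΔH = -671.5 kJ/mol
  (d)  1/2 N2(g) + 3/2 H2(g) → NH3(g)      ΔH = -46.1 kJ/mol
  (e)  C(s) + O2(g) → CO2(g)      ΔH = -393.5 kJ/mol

(a) reversed: +382.6 kJ/mol
(b) as written (CO(NH2)2(s) already on the product side): -333.5 kJ/mol
(c) as written (HCN(g) already on the reactant side): -671.5 kJ/mol
(d) as written: -46.1 kJ/mol
(e) reversed: +393.5 kJ/mol
Since enthalpy is a state function, ΔH = (+382.6) + (-333.5) + (-671.5) + (-46.1) + (+393.5) = -275.0 kJ/mol

ΔH = -275.0 kJ/mol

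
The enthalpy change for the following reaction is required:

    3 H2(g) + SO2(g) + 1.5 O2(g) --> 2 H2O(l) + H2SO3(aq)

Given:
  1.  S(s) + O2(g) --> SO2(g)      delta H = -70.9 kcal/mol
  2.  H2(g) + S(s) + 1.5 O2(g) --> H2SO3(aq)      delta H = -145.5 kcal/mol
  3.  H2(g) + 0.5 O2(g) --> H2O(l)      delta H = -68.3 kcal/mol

delta H = -211.2 kcal/mol

eq. 1 reversed (reverse to put SO2(g) on the reactant side): +70.9 kcal/mol
eq. 2 as written (H2SO3(aq) already on the product side): -145.5 kcal/mol
eq. 3 × 2 (×2 to match 2 H2O(l) in the target): (2)·(-68.3) = -136.6 kcal/mol
Since enthalpy is a state function, delta H = (+70.9) + (-145.5) + (-136.6) = -211.2 kcal/mol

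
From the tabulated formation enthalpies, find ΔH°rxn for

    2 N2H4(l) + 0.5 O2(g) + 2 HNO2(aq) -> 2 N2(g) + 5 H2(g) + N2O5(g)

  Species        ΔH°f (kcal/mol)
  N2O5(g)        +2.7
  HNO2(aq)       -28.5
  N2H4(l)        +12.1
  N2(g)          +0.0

ΔH°rxn = 35.5 kcal/mol

Products: 2·(+0.0) + 5·(+0.0) + 1·(+2.7) = +2.7
Reactants: 2·(+12.1) + 1/2·(+0.0) + 2·(-28.5) = -32.8
ΔH°rxn = (+2.7) − (-32.8) = 35.5 kcal/mol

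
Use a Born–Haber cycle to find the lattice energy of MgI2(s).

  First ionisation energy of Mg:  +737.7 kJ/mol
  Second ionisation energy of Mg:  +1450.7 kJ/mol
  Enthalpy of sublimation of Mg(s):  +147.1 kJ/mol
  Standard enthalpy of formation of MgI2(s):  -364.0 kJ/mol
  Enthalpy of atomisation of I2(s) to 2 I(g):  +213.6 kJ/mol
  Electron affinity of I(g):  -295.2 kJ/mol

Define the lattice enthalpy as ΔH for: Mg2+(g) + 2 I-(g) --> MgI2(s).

ΔHf° = 1·ΔHsub + 1·(ΣIE) + 1·D(I2) + 2·EA + U
-364.0 = 1·(+147.1) + 1·(+2188.4) + 1·(+213.6) + 2·(-295.2) + U
U = -364.0 − (+1958.7) = -2322.7 kJ/mol

U = -2322.7 kJ/mol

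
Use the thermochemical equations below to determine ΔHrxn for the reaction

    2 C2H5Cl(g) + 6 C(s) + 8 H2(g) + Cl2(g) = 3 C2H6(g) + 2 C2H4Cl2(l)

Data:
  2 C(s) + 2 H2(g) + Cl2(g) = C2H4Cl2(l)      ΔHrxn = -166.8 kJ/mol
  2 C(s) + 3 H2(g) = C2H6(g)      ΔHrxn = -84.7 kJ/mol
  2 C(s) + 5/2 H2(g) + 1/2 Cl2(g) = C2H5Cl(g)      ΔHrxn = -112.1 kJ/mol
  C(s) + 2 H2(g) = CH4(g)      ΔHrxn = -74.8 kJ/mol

ΔHrxn = -363.5 kJ/mol

equation 1 × 2: (2)·(-166.8) = -333.6 kJ/mol
equation 2 × 3: (3)·(-84.7) = -254.1 kJ/mol
equation 3 reversed and × 2: (-2)·(-112.1) = +224.2 kJ/mol
equation 4: not needed.
Combining the equations, ΔHrxn = (-333.6) + (-254.1) + (+224.2) = -363.5 kJ/mol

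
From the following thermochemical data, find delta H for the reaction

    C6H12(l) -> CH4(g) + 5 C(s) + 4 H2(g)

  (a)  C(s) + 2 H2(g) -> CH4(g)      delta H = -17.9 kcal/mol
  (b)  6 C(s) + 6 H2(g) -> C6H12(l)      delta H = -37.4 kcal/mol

(a) as written (CH4(g) already on the product side): -17.9 kcal/mol
(b) reversed (C6H12(l) must end up as a reactant): +37.4 kcal/mol
Combining the equations, delta H = (-17.9) + (+37.4) = 19.5 kcal/mol

delta H = 19.5 kcal/mol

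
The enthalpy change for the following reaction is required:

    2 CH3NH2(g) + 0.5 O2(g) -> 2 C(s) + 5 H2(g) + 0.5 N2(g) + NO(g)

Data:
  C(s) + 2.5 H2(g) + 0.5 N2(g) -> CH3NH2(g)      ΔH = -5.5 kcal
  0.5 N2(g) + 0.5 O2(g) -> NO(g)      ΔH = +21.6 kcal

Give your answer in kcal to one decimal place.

ΔH = 32.6 kcal

equation 1 reversed and × 2 (reverse to put CH3NH2(g) on the reactant side; scale by 2 for the 2 CH3NH2(g)): (-2)·(-5.5) = +11.0 kcal
equation 2 as written (NO(g) already on the product side): +21.6 kcal
ΔH = (-2)·(-5.5) + (1)·(+21.6) = 32.6 kcal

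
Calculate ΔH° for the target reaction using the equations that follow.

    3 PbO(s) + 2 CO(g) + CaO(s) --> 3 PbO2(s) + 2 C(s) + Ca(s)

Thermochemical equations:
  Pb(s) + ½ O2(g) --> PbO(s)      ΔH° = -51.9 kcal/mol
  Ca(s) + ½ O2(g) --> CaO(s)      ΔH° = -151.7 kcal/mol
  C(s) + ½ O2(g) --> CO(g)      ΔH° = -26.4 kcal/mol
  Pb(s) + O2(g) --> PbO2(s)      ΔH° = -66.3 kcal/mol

equation 1 reversed and × 3 (PbO(s) must end up as a reactant; scale by 3 for the 3 PbO(s)): (-3)·(-51.9) = +155.7 kcal/mol
equation 2 reversed (CaO(s) must end up as a reactant): +151.7 kcal/mol
equation 3 reversed and × 2 (reverse to put CO(g) on the reactant side; scale by 2 for the 2 CO(g)): (-2)·(-26.4) = +52.8 kcal/mol
equation 4 × 3 (scale by 3 for the 3 PbO2(s)): (3)·(-66.3) = -198.9 kcal/mol
Since enthalpy is a state function, ΔH° = (-3)·(-51.9) + (-1)·(-151.7) + (-2)·(-26.4) + (3)·(-66.3) = 161.3 kcal/mol

ΔH° = 161.3 kcal/mol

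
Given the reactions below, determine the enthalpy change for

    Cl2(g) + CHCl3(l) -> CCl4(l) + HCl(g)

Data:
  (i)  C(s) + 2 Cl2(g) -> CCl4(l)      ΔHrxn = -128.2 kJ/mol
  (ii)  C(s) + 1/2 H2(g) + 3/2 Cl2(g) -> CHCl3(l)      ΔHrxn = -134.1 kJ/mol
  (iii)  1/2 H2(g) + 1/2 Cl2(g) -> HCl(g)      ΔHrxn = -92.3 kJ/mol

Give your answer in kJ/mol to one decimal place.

(i) as written: -128.2 kJ/mol
(ii) reversed: +134.1 kJ/mol
(iii) as written: -92.3 kJ/mol
ΔHrxn = (1)·(-128.2) + (-1)·(-134.1) + (1)·(-92.3) = -86.4 kJ/mol

ΔHrxn = -86.4 kJ/mol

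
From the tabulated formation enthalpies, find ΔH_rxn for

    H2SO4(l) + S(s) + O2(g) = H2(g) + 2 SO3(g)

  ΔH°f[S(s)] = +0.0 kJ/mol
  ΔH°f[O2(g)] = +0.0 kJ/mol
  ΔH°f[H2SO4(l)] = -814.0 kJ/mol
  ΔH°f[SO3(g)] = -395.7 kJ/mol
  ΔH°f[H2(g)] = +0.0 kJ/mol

ΔH°rxn = Σ nΔHf°(products) − Σ nΔHf°(reactants).
Products: 1·(+0.0) + 2·(-395.7) = -791.4
Reactants: 1·(-814.0) + 1·(+0.0) + 1·(+0.0) = -814.0
ΔH_rxn = (-791.4) − (-814.0) = 22.6 kJ/mol

ΔH_rxn = 22.6 kJ/mol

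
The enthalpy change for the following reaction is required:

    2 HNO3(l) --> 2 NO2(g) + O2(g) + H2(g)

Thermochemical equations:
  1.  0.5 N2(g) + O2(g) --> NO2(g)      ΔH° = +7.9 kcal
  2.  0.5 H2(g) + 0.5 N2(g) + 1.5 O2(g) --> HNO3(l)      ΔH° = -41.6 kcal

ΔH° = 99.0 kcal

eq. 1 × 2: (2)·(+7.9) = +15.8 kcal
eq. 2 reversed and × 2: (-2)·(-41.6) = +83.2 kcal
By Hess's law, ΔH° = (+15.8) + (+83.2) = 99.0 kcal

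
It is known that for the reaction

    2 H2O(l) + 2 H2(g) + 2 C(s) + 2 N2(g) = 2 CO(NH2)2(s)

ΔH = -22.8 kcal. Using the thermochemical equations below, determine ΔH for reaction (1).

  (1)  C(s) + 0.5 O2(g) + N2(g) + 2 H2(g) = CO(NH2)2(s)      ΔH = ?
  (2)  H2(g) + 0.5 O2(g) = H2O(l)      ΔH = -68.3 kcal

(1) × 2: contributes 2·x
(2) reversed and × 2: (-2)·(-68.3) = +136.6 kcal
-22.8 = (+136.6) + 2·x
x = (-22.8 − (+136.6)) / (2) = -79.7 kcal

ΔH = -79.7 kcal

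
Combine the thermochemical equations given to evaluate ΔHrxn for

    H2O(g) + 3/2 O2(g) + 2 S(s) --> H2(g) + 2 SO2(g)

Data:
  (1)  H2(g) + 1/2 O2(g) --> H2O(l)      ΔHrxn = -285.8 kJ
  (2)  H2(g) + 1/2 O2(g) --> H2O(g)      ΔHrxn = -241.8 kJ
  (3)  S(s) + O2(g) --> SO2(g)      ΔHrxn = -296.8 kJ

(1): not needed (H2O(l) appears nowhere else).
(2) reversed (reverse to put H2O(g) on the reactant side): +241.8 kJ
(3) × 2 (scale by 2 for the 2 SO2(g)): (2)·(-296.8) = -593.6 kJ
Combining the equations, ΔHrxn = (+241.8) + (-593.6) = -351.8 kJ

ΔHrxn = -351.8 kJ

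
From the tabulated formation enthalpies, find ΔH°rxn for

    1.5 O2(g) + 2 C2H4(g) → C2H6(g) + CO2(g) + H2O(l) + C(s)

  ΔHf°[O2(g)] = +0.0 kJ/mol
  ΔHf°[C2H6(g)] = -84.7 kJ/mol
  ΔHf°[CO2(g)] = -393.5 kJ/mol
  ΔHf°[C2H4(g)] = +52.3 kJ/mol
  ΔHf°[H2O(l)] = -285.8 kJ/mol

ΔH°rxn = -868.6 kJ/mol

Products: 1·(-84.7) + 1·(-393.5) + 1·(-285.8) + 1·(+0.0) = -764.0
Reactants: 3/2·(+0.0) + 2·(+52.3) = +104.6
ΔH°rxn = (-764.0) − (+104.6) = -868.6 kJ/mol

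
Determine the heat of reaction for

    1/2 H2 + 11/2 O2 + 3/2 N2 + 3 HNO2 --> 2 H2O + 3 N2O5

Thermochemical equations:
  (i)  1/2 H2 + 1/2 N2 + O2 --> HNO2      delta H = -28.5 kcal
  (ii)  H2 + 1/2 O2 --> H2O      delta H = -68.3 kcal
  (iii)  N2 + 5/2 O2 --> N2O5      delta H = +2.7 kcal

(i) reversed and × 3: (-3)·(-28.5) = +85.5 kcal
(ii) × 2: (2)·(-68.3) = -136.6 kcal
(iii) × 3: (3)·(+2.7) = +8.1 kcal
Summing the manipulated equations, delta H = (+85.5) + (-136.6) + (+8.1) = -43.0 kcal

delta H = -43.0 kcal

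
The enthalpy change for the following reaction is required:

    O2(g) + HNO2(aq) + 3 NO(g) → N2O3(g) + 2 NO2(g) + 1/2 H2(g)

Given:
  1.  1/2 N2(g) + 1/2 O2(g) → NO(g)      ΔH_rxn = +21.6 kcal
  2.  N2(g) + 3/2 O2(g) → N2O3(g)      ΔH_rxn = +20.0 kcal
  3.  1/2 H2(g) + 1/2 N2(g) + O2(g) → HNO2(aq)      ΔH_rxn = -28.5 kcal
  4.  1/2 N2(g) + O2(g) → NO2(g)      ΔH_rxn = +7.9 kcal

ΔH_rxn = -0.5 kcal

eq. 1 reversed and × 3: (-3)·(+21.6) = -64.8 kcal
eq. 2 as written: +20.0 kcal
eq. 3 reversed: +28.5 kcal
eq. 4 × 2: (2)·(+7.9) = +15.8 kcal
ΔH_rxn = (-64.8) + (+20.0) + (+28.5) + (+15.8) = -0.5 kcal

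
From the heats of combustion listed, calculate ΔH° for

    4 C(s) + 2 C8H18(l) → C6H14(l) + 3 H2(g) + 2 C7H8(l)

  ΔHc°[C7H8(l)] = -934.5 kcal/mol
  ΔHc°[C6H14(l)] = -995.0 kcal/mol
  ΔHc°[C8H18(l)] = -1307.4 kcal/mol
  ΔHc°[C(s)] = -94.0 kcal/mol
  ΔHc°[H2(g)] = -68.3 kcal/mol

Using ΔH = Σ nΔHc°(reactants) − Σ nΔHc°(products):
= [4·(-94.0) + 2·(-1307.4)] − [1·(-995.0) + 3·(-68.3) + 2·(-934.5)]
= 78.1 kcal/mol

ΔH° = 78.1 kcal/mol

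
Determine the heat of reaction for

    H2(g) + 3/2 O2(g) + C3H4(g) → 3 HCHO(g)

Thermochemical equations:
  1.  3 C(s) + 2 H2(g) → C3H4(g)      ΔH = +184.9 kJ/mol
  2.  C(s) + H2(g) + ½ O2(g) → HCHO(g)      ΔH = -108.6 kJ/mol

eq. 1 reversed (C3H4(g) must end up as a reactant): -184.9 kJ/mol
eq. 2 × 3 (×3 to match 3 HCHO(g) in the target): (3)·(-108.6) = -325.8 kJ/mol
By Hess's law, ΔH = (-1)·(+184.9) + (3)·(-108.6) = -510.7 kJ/mol

ΔH = -510.7 kJ/mol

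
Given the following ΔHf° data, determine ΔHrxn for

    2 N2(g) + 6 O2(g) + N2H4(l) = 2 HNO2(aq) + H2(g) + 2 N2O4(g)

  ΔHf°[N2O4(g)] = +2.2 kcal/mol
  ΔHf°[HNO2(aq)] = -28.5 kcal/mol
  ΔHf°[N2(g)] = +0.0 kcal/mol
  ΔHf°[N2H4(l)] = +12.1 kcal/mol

ΔHrxn = -64.7 kcal/mol

Products: 2·(-28.5) + 1·(+0.0) + 2·(+2.2) = -52.6
Reactants: 2·(+0.0) + 6·(+0.0) + 1·(+12.1) = +12.1
ΔHrxn = (-52.6) − (+12.1) = -64.7 kcal/mol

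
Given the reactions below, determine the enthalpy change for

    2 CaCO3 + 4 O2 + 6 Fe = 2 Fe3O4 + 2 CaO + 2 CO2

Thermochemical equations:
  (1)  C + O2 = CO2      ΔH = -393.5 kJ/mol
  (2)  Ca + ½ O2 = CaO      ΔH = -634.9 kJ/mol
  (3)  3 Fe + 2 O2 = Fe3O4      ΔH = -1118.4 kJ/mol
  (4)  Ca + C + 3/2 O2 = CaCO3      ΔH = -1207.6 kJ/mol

(1) × 2 (scale by 2 for the 2 CO2): (2)·(-393.5) = -787.0 kJ/mol
(2) × 2 (scale by 2 for the 2 CaO): (2)·(-634.9) = -1269.8 kJ/mol
(3) × 2 (×2 to match 2 Fe3O4 in the target): (2)·(-1118.4) = -2236.8 kJ/mol
(4) reversed and × 2 (reverse to put CaCO3 on the reactant side; ×2 to match 2 CaCO3 in the target): (-2)·(-1207.6) = +2415.2 kJ/mol
Since enthalpy is a state function, ΔH = (-787.0) + (-1269.8) + (-2236.8) + (+2415.2) = -1878.4 kJ/mol

ΔH = -1878.4 kJ/mol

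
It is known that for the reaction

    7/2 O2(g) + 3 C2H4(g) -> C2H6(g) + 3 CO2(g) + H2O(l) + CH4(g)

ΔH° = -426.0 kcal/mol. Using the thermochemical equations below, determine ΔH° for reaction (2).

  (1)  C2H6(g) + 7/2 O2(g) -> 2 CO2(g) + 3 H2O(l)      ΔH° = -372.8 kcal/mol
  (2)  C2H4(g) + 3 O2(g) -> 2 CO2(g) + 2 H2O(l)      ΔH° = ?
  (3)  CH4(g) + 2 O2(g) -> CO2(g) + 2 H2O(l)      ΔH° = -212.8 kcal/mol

ΔH° = -337.2 kcal/mol

(1) reversed (C2H6(g) must end up as a product): +372.8 kcal/mol
(2) × 3 (×3 to match 3 C2H4(g) in the target): contributes 3·x
(3) reversed (reverse to put CH4(g) on the product side): +212.8 kcal/mol
-426.0 = (+372.8) + (+212.8) + 3·x
x = (-426.0 − (+585.6)) / (3) = -337.2 kcal/mol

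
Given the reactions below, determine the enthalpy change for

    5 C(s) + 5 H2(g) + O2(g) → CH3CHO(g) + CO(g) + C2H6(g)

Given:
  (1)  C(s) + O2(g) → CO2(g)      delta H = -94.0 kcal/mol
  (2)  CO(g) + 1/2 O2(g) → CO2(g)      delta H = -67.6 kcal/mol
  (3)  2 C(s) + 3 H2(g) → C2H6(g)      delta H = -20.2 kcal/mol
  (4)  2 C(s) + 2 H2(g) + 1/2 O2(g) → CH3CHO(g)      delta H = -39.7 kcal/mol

(1) as written: -94.0 kcal/mol
(2) reversed (CO(g) must end up as a product): +67.6 kcal/mol
(3) as written (C2H6(g) already on the product side): -20.2 kcal/mol
(4) as written (CH3CHO(g) already on the product side): -39.7 kcal/mol
Combining the equations, delta H = (1)·(-94.0) + (-1)·(-67.6) + (1)·(-20.2) + (1)·(-39.7) = -86.3 kcal/mol

delta H = -86.3 kcal/mol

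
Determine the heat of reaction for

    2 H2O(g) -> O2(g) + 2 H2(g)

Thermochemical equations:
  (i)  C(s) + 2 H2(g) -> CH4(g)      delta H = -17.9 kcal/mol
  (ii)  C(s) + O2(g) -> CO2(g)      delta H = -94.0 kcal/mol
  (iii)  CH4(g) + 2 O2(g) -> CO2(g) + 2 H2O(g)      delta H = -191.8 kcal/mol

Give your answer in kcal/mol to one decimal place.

delta H = 115.7 kcal/mol

(i) reversed: +17.9 kcal/mol
(ii) as written: -94.0 kcal/mol
(iii) reversed: +191.8 kcal/mol
delta H = (-1)·(-17.9) + (1)·(-94.0) + (-1)·(-191.8) = 115.7 kcal/mol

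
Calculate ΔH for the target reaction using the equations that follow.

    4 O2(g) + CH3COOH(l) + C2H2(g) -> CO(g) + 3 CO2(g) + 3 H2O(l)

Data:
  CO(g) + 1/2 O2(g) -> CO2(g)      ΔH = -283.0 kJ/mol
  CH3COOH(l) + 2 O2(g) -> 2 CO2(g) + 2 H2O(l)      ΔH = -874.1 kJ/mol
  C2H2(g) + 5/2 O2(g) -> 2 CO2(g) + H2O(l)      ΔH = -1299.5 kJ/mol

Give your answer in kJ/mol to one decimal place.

equation 1 reversed (reverse to put CO(g) on the product side): +283.0 kJ/mol
equation 2 as written (CH3COOH(l) already on the reactant side): -874.1 kJ/mol
equation 3 as written (C2H2(g) already on the reactant side): -1299.5 kJ/mol
Combining the equations, ΔH = (-1)·(-283.0) + (1)·(-874.1) + (1)·(-1299.5) = -1890.6 kJ/mol

ΔH = -1890.6 kJ/mol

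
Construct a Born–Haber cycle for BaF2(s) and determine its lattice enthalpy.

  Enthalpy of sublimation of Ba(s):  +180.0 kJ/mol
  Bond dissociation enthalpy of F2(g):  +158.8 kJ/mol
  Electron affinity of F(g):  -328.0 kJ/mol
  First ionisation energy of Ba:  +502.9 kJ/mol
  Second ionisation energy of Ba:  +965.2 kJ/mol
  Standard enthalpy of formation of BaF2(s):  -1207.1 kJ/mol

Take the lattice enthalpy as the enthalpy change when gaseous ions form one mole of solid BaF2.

U = -2358.0 kJ/mol

ΔHf° = 1·ΔHsub + 1·(ΣIE) + 1·D(F2) + 2·EA + U
-1207.1 = 1·(+180.0) + 1·(+1468.1) + 1·(+158.8) + 2·(-328.0) + U
U = -1207.1 − (+1150.9) = -2358.0 kJ/mol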